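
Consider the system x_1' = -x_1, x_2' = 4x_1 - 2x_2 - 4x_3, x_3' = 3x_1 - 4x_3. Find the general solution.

Coefficient matrix A = [[-1, 0, 0], [4, -2, -4], [3, 0, -4]].
det(A - λI) = 0 gives eigenvalues λ = -4, -2, -1.
For λ=-4: eigenvector (0,-2,-1).
For λ=-2: eigenvector (0,1,0).
For λ=-1: eigenvector (1,0,1).
General solution: K_1e^(-4t)(0,-2,-1) + K_2e^(-2t)(0,1,0) + K_3e^(-t)(1,0,1).

x_1(t) = K_3e^(-t), x_2(t) = -2K_1e^(-4t) + K_2e^(-2t), x_3(t) = -K_1e^(-4t) + K_3e^(-t)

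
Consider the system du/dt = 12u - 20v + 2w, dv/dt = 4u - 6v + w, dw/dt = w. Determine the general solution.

u(t) = 5K_1e^(4t) + 2K_2e^(2t) - 2K_3e^(t), v(t) = 2K_1e^(4t) + K_2e^(2t) - K_3e^(t), w(t) = K_3e^(t)

Coefficient matrix A = [[12, -20, 2], [4, -6, 1], [0, 0, 1]].
det(A - λI) = 0 gives eigenvalues λ = 4, 2, 1.
For λ=4: eigenvector (5,2,0).
For λ=2: eigenvector (2,1,0).
For λ=1: eigenvector (-2,-1,1).
General solution: K_1e^(4t)(5,2,0) + K_2e^(2t)(2,1,0) + K_3e^(t)(-2,-1,1).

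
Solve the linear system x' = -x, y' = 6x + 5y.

x(t) = K_1e^(-t), y(t) = -K_1e^(-t) - K_2e^(5t)

Coefficient matrix A = [[-1, 0], [6, 5]].
Characteristic polynomial det(A - λI) = λ^2 - 4λ - 5 = 0.
Eigenvalues λ = -1, 5.
For λ=-1: (A-λI) row 2 is [6, 6], so an eigenvector is (1, -1).
For λ=5: (A-λI) row 1 is [-6, 0], so an eigenvector is (0, -1).
General solution: K_1e^(-t)(1,-1) + K_2e^(5t)(0,-1).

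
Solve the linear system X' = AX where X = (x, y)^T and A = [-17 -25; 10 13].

x(t) = c_1e^(-2t)sin(5t) - 2c_1e^(-2t)cos(5t) - 2c_2e^(-2t)sin(5t) - c_2e^(-2t)cos(5t), y(t) = -c_1e^(-2t)sin(5t) + c_1e^(-2t)cos(5t) + c_2e^(-2t)sin(5t) + c_2e^(-2t)cos(5t)

Coefficient matrix A = [[-17, -25], [10, 13]].
Characteristic polynomial det(A - λI) = λ^2 + 4λ + 29 = 0.
Eigenvalues λ = -2 ± 5i (complex conjugate pair).
For λ=-2+5i: an eigenvector is (-2,1) - i(1,-1) = (-2 - i, 1 + i).
A real fundamental pair from Re and Im of e^((-2+5i)t)v: X_1 = e^(-2t)(cos(5t)·(-2,1) + sin(5t)·(1,-1)), X_2 = e^(-2t)(sin(5t)·(-2,1) - cos(5t)·(1,-1)).
General solution: c_1X_1 + c_2X_2.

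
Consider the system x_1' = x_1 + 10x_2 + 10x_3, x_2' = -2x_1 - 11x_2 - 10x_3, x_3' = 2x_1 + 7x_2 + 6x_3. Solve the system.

x_1(t) = K_2e^(t) - 2K_3e^(-4t), x_2(t) = K_1e^(-t) - K_2e^(t) + 2K_3e^(-4t), x_3(t) = -K_1e^(-t) + K_2e^(t) - K_3e^(-4t)

Coefficient matrix A = [[1, 10, 10], [-2, -11, -10], [2, 7, 6]].
det(A - λI) = 0 gives eigenvalues λ = -1, 1, -4.
For λ=-1: eigenvector (0,1,-1).
For λ=1: eigenvector (1,-1,1).
For λ=-4: eigenvector (-2,2,-1).
General solution: K_1e^(-t)(0,1,-1) + K_2e^(t)(1,-1,1) + K_3e^(-4t)(-2,2,-1).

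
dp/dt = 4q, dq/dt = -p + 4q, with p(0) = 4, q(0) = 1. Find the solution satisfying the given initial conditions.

p(t) = -4te^(2t) + 4e^(2t), q(t) = -2te^(2t) + e^(2t)

Coefficient matrix A = [[0, 4], [-1, 4]].
Characteristic polynomial det(A - λI) = λ^2 - 4λ + 4 = 0.
Single eigenvalue λ = 2 with algebraic multiplicity 2.
Eigenvector v = (-2,-1); generalized eigenvector w with (A-λI)w=v is (-1,-1).
General solution: e^(2t)[C_1·v + C_2·(t·v + w)].
Applying p(0)=4, q(0)=1 gives C_1=-3, C_2=2.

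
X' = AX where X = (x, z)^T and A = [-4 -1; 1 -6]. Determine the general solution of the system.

Coefficient matrix A = [[-4, -1], [1, -6]].
Characteristic polynomial det(A - λI) = λ^2 + 10λ + 25 = 0.
Single eigenvalue λ = -5 with algebraic multiplicity 2.
Eigenvector v = (-1,-1); generalized eigenvector w with (A-λI)w=v is (2,3).
General solution: e^(-5t)[K_1·v + K_2·(t·v + w)].

x(t) = -K_1e^(-5t) - K_2te^(-5t) + 2K_2e^(-5t), z(t) = -K_1e^(-5t) - K_2te^(-5t) + 3K_2e^(-5t)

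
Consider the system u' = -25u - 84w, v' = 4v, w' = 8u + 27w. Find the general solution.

Coefficient matrix A = [[-25, 0, -84], [0, 4, 0], [8, 0, 27]].
det(A - λI) = 0 gives eigenvalues λ = -1, 4, 3.
For λ=-1: eigenvector (7,0,-2).
For λ=4: eigenvector (0,1,0).
For λ=3: eigenvector (-3,0,1).
General solution: C_1e^(-t)(7,0,-2) + C_2e^(4t)(0,1,0) + C_3e^(3t)(-3,0,1).

u(t) = 7C_1e^(-t) - 3C_3e^(3t), v(t) = C_2e^(4t), w(t) = -2C_1e^(-t) + C_3e^(3t)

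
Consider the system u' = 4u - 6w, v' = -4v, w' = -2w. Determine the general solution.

Coefficient matrix A = [[4, 0, -6], [0, -4, 0], [0, 0, -2]].
det(A - λI) = 0 gives eigenvalues λ = -4, 4, -2.
For λ=-4: eigenvector (0,1,0).
For λ=4: eigenvector (1,0,0).
For λ=-2: eigenvector (1,0,1).
General solution: K_1e^(-4t)(0,1,0) + K_2e^(4t)(1,0,0) + K_3e^(-2t)(1,0,1).

u(t) = K_2e^(4t) + K_3e^(-2t), v(t) = K_1e^(-4t), w(t) = K_3e^(-2t)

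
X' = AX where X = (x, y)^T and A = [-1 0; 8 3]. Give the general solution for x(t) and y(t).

x(t) = -c_1e^(-t), y(t) = 2c_1e^(-t) + c_2e^(3t)

Coefficient matrix A = [[-1, 0], [8, 3]].
Characteristic polynomial det(A - λI) = λ^2 - 2λ - 3 = 0.
Eigenvalues λ = -1, 3.
For λ=-1: (A-λI) row 2 is [8, 4], so an eigenvector is (-1, 2).
For λ=3: (A-λI) row 1 is [-4, 0], so an eigenvector is (0, 1).
General solution: c_1e^(-t)(-1,2) + c_2e^(3t)(0,1).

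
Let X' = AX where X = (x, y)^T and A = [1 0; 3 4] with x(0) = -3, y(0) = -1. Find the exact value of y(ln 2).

A = [[1,0],[3,4]]; eigenvalues λ = 4, 1.
Eigenvectors: (0,-1) for λ=4, (-1,1) for λ=1.
From the initial condition, c_1 = 4, c_2 = 3.
y(ln 2) = (4)(2^4)(-1) + (3)(2^1)(1) = -58.

-58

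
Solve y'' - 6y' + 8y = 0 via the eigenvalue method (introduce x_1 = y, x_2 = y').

y(t) = c_1e^(4t) + c_2e^(2t)

Let x_1 = y, x_2 = y'. Then x_1' = x_2 and x_2' = -8x_1 + 6x_2.
A = [[0,1],[-8,6]]; det(A-λI) = λ^2 - 6λ + 8.
Eigenvalues λ = 4, 2 with eigenvectors (1,4), (1,2).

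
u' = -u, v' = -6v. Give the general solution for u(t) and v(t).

u(t) = -C_2e^(-t), v(t) = C_1e^(-6t)

Coefficient matrix A = [[-1, 0], [0, -6]].
Characteristic polynomial det(A - λI) = λ^2 + 7λ + 6 = 0.
Eigenvalues λ = -6, -1.
For λ=-6: (A-λI) row 1 is [5, 0], so an eigenvector is (0, 1).
For λ=-1: (A-λI) row 2 is [0, -5], so an eigenvector is (-1, 0).
General solution: C_1e^(-6t)(0,1) + C_2e^(-t)(-1,0).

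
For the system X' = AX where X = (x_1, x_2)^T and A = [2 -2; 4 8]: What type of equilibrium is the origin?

A = [[2,-2],[4,8]]; det(A-λI) = λ^2 - 10λ + 24.
λ = 4, 6: both positive.

unstable node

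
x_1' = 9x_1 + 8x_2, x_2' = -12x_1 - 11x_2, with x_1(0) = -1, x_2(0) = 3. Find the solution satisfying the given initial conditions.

Coefficient matrix A = [[9, 8], [-12, -11]].
Characteristic polynomial det(A - λI) = λ^2 + 2λ - 3 = 0.
Eigenvalues λ = 1, -3.
For λ=1: (A-λI) row 1 is [8, 8], so an eigenvector is (-1, 1).
For λ=-3: (A-λI) row 1 is [12, 8], so an eigenvector is (-2, 3).
General solution: K_1e^(t)(-1,1) + K_2e^(-3t)(-2,3).
Applying x_1(0)=-1, x_2(0)=3 gives K_1=-3, K_2=2.

x_1(t) = 3e^(t) - 4e^(-3t), x_2(t) = -3e^(t) + 6e^(-3t)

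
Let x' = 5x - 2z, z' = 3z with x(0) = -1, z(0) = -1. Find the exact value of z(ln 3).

-27

A = [[5,-2],[0,3]]; eigenvalues λ = 3, 5.
Eigenvectors: (1,1) for λ=3, (-1,0) for λ=5.
From the initial condition, c_1 = -1, c_2 = 0.
z(ln 3) = (-1)(3^3)(1) + (0)(3^5)(0) = -27.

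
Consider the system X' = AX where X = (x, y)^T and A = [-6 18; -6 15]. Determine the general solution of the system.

x(t) = 2C_1e^(3t) + 3C_2e^(6t), y(t) = C_1e^(3t) + 2C_2e^(6t)

Coefficient matrix A = [[-6, 18], [-6, 15]].
Characteristic polynomial det(A - λI) = λ^2 - 9λ + 18 = 0.
Eigenvalues λ = 3, 6.
For λ=3: (A-λI) row 1 is [-9, 18], so an eigenvector is (2, 1).
For λ=6: (A-λI) row 1 is [-12, 18], so an eigenvector is (3, 2).
General solution: C_1e^(3t)(2,1) + C_2e^(6t)(3,2).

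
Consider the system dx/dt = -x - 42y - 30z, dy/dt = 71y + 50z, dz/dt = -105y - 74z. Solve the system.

x(t) = 2c_1e^(-4t) + c_3e^(-t), y(t) = -2c_1e^(-4t) + 5c_2e^(t), z(t) = 3c_1e^(-4t) - 7c_2e^(t)

Coefficient matrix A = [[-1, -42, -30], [0, 71, 50], [0, -105, -74]].
det(A - λI) = 0 gives eigenvalues λ = -4, 1, -1.
For λ=-4: eigenvector (2,-2,3).
For λ=1: eigenvector (0,5,-7).
For λ=-1: eigenvector (1,0,0).
General solution: c_1e^(-4t)(2,-2,3) + c_2e^(t)(0,5,-7) + c_3e^(-t)(1,0,0).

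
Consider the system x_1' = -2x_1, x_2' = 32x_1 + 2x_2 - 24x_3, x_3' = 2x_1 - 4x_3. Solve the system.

x_1(t) = K_1e^(-2t), x_2(t) = -2K_1e^(-2t) + K_2e^(2t) + 4K_3e^(-4t), x_3(t) = K_1e^(-2t) + K_3e^(-4t)

Coefficient matrix A = [[-2, 0, 0], [32, 2, -24], [2, 0, -4]].
det(A - λI) = 0 gives eigenvalues λ = -2, 2, -4.
For λ=-2: eigenvector (1,-2,1).
For λ=2: eigenvector (0,1,0).
For λ=-4: eigenvector (0,4,1).
General solution: K_1e^(-2t)(1,-2,1) + K_2e^(2t)(0,1,0) + K_3e^(-4t)(0,4,1).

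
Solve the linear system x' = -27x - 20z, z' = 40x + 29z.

x(t) = C_1e^(t)sin(4t) + 2C_1e^(t)cos(4t) + 2C_2e^(t)sin(4t) - C_2e^(t)cos(4t), z(t) = -C_1e^(t)sin(4t) - 3C_1e^(t)cos(4t) - 3C_2e^(t)sin(4t) + C_2e^(t)cos(4t)

Coefficient matrix A = [[-27, -20], [40, 29]].
Characteristic polynomial det(A - λI) = λ^2 - 2λ + 17 = 0.
Eigenvalues λ = 1 ± 4i (complex conjugate pair).
For λ=1+4i: an eigenvector is (2,-3) - i(1,-1) = (2 - i, -3 + i).
A real fundamental pair from Re and Im of e^((1+4i)t)v: X_1 = e^(t)(cos(4t)·(2,-3) + sin(4t)·(1,-1)), X_2 = e^(t)(sin(4t)·(2,-3) - cos(4t)·(1,-1)).
General solution: C_1X_1 + C_2X_2.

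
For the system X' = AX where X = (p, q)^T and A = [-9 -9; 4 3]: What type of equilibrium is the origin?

stable improper node

A = [[-9,-9],[4,3]]; det(A-λI) = λ^2 + 6λ + 9.
repeated λ = -3 with a single eigenvector.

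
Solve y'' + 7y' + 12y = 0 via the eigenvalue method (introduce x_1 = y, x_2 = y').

Let x_1 = y, x_2 = y'. Then x_1' = x_2 and x_2' = -12x_1 - 7x_2.
A = [[0,1],[-12,-7]]; det(A-λI) = λ^2 + 7λ + 12.
Eigenvalues λ = -4, -3 with eigenvectors (1,-4), (1,-3).

y(t) = c_1e^(-4t) + c_2e^(-3t)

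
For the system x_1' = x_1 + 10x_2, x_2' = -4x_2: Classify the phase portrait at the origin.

A = [[1,10],[0,-4]]; det(A-λI) = λ^2 + 3λ - 4.
λ = 1, -4: opposite signs.

saddle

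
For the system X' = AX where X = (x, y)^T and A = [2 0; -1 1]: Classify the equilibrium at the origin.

A = [[2,0],[-1,1]]; det(A-λI) = λ^2 - 3λ + 2.
λ = 2, 1: both positive.

unstable node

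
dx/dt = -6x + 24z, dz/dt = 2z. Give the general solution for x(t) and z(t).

x(t) = 3C_1e^(2t) - C_2e^(-6t), z(t) = C_1e^(2t)

Coefficient matrix A = [[-6, 24], [0, 2]].
Characteristic polynomial det(A - λI) = λ^2 + 4λ - 12 = 0.
Eigenvalues λ = 2, -6.
For λ=2: (A-λI) row 1 is [-8, 24], so an eigenvector is (3, 1).
For λ=-6: (A-λI) row 1 is [0, 24], so an eigenvector is (-1, 0).
General solution: C_1e^(2t)(3,1) + C_2e^(-6t)(-1,0).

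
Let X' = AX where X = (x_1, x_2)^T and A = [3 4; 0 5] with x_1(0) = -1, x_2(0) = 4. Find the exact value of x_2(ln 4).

A = [[3,4],[0,5]]; eigenvalues λ = 3, 5.
Eigenvectors: (1,0) for λ=3, (2,1) for λ=5.
From the initial condition, c_1 = -9, c_2 = 4.
x_2(ln 4) = (-9)(4^3)(0) + (4)(4^5)(1) = 4096.

4096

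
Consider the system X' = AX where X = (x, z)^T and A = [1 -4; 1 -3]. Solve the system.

Coefficient matrix A = [[1, -4], [1, -3]].
Characteristic polynomial det(A - λI) = λ^2 + 2λ + 1 = 0.
Single eigenvalue λ = -1 with algebraic multiplicity 2.
Eigenvector v = (2,1); generalized eigenvector w with (A-λI)w=v is (-3,-2).
General solution: e^(-t)[c_1·v + c_2·(t·v + w)].

x(t) = 2c_1e^(-t) + 2c_2te^(-t) - 3c_2e^(-t), z(t) = c_1e^(-t) + c_2te^(-t) - 2c_2e^(-t)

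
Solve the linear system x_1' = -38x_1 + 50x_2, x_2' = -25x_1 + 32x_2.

x_1(t) = C_1e^(-3t)sin(5t) - 3C_1e^(-3t)cos(5t) - 3C_2e^(-3t)sin(5t) - C_2e^(-3t)cos(5t), x_2(t) = C_1e^(-3t)sin(5t) - 2C_1e^(-3t)cos(5t) - 2C_2e^(-3t)sin(5t) - C_2e^(-3t)cos(5t)

Coefficient matrix A = [[-38, 50], [-25, 32]].
Characteristic polynomial det(A - λI) = λ^2 + 6λ + 34 = 0.
Eigenvalues λ = -3 ± 5i (complex conjugate pair).
For λ=-3+5i: an eigenvector is (-3,-2) - i(1,1) = (-3 - i, -2 - i).
A real fundamental pair from Re and Im of e^((-3+5i)t)v: X_1 = e^(-3t)(cos(5t)·(-3,-2) + sin(5t)·(1,1)), X_2 = e^(-3t)(sin(5t)·(-3,-2) - cos(5t)·(1,1)).
General solution: C_1X_1 + C_2X_2.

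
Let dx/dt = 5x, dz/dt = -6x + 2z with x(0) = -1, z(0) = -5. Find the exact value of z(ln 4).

A = [[5,0],[-6,2]]; eigenvalues λ = 2, 5.
Eigenvectors: (0,1) for λ=2, (1,-2) for λ=5.
From the initial condition, c_1 = -7, c_2 = -1.
z(ln 4) = (-7)(4^2)(1) + (-1)(4^5)(-2) = 1936.

1936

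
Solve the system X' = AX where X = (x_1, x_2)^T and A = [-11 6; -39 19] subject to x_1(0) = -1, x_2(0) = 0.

x_1(t) = 5e^(4t)sin(3t) - e^(4t)cos(3t), x_2(t) = 13e^(4t)sin(3t)

Coefficient matrix A = [[-11, 6], [-39, 19]].
Characteristic polynomial det(A - λI) = λ^2 - 8λ + 25 = 0.
Eigenvalues λ = 4 ± 3i (complex conjugate pair).
For λ=4+3i: an eigenvector is (1,3) - i(1,2) = (1 - i, 3 - 2i).
A real fundamental pair from Re and Im of e^((4+3i)t)v: X_1 = e^(4t)(cos(3t)·(1,3) + sin(3t)·(1,2)), X_2 = e^(4t)(sin(3t)·(1,3) - cos(3t)·(1,2)).
General solution: c_1X_1 + c_2X_2.
Applying x_1(0)=-1, x_2(0)=0 gives c_1=2, c_2=3.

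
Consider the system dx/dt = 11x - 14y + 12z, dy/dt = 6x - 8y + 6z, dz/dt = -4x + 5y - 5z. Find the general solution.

x(t) = 4K_1e^(t) + K_2e^(-t) - 2K_3e^(-2t), y(t) = 2K_1e^(t) - K_3e^(-2t), z(t) = -K_1e^(t) - K_2e^(-t) + K_3e^(-2t)

Coefficient matrix A = [[11, -14, 12], [6, -8, 6], [-4, 5, -5]].
det(A - λI) = 0 gives eigenvalues λ = 1, -1, -2.
For λ=1: eigenvector (4,2,-1).
For λ=-1: eigenvector (1,0,-1).
For λ=-2: eigenvector (-2,-1,1).
General solution: K_1e^(t)(4,2,-1) + K_2e^(-t)(1,0,-1) + K_3e^(-2t)(-2,-1,1).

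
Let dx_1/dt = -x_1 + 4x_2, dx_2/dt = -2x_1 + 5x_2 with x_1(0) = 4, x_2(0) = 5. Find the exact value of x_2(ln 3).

A = [[-1,4],[-2,5]]; eigenvalues λ = 1, 3.
Eigenvectors: (2,1) for λ=1, (-1,-1) for λ=3.
From the initial condition, c_1 = -1, c_2 = -6.
x_2(ln 3) = (-1)(3^1)(1) + (-6)(3^3)(-1) = 159.

159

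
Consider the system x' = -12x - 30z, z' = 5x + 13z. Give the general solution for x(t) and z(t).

Coefficient matrix A = [[-12, -30], [5, 13]].
Characteristic polynomial det(A - λI) = λ^2 - λ - 6 = 0.
Eigenvalues λ = -2, 3.
For λ=-2: (A-λI) row 1 is [-10, -30], so an eigenvector is (-3, 1).
For λ=3: (A-λI) row 1 is [-15, -30], so an eigenvector is (2, -1).
General solution: C_1e^(-2t)(-3,1) + C_2e^(3t)(2,-1).

x(t) = -3C_1e^(-2t) + 2C_2e^(3t), z(t) = C_1e^(-2t) - C_2e^(3t)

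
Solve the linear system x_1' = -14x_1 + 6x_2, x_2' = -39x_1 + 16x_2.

x_1(t) = -c_1e^(t)sin(3t) - c_1e^(t)cos(3t) - c_2e^(t)sin(3t) + c_2e^(t)cos(3t), x_2(t) = -2c_1e^(t)sin(3t) - 3c_1e^(t)cos(3t) - 3c_2e^(t)sin(3t) + 2c_2e^(t)cos(3t)

Coefficient matrix A = [[-14, 6], [-39, 16]].
Characteristic polynomial det(A - λI) = λ^2 - 2λ + 10 = 0.
Eigenvalues λ = 1 ± 3i (complex conjugate pair).
For λ=1+3i: an eigenvector is (-1,-3) - i(-1,-2) = (-1 + i, -3 + 2i).
A real fundamental pair from Re and Im of e^((1+3i)t)v: X_1 = e^(t)(cos(3t)·(-1,-3) + sin(3t)·(-1,-2)), X_2 = e^(t)(sin(3t)·(-1,-3) - cos(3t)·(-1,-2)).
General solution: c_1X_1 + c_2X_2.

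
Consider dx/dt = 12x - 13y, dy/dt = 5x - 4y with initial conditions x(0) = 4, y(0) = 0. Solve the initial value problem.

Coefficient matrix A = [[12, -13], [5, -4]].
Characteristic polynomial det(A - λI) = λ^2 - 8λ + 17 = 0.
Eigenvalues λ = 4 ± i (complex conjugate pair).
For λ=4+i: an eigenvector is (3,2) - i(-2,-1) = (3 + 2i, 2 + i).
A real fundamental pair from Re and Im of e^((4+i)t)v: X_1 = e^(4t)(cos(t)·(3,2) + sin(t)·(-2,-1)), X_2 = e^(4t)(sin(t)·(3,2) - cos(t)·(-2,-1)).
General solution: K_1X_1 + K_2X_2.
Applying x(0)=4, y(0)=0 gives K_1=-4, K_2=8.

x(t) = 32e^(4t)sin(t) + 4e^(4t)cos(t), y(t) = 20e^(4t)sin(t)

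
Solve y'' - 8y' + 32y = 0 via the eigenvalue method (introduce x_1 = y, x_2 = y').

Let x_1 = y, x_2 = y'. Then x_1' = x_2 and x_2' = -32x_1 + 8x_2.
A = [[0,1],[-32,8]]; det(A-λI) = λ^2 - 8λ + 32.
Eigenvalues λ = 4 ± 4i.

y(t) = K_1e^(4t)cos(4t) + K_2e^(4t)sin(4t)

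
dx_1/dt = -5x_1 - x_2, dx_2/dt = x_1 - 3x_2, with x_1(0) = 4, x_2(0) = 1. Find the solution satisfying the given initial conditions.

Coefficient matrix A = [[-5, -1], [1, -3]].
Characteristic polynomial det(A - λI) = λ^2 + 8λ + 16 = 0.
Single eigenvalue λ = -4 with algebraic multiplicity 2.
Eigenvector v = (1,-1); generalized eigenvector w with (A-λI)w=v is (2,-3).
General solution: e^(-4t)[c_1·v + c_2·(t·v + w)].
Applying x_1(0)=4, x_2(0)=1 gives c_1=14, c_2=-5.

x_1(t) = -5te^(-4t) + 4e^(-4t), x_2(t) = 5te^(-4t) + e^(-4t)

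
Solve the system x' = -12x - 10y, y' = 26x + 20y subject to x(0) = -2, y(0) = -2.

x(t) = 26e^(4t)sin(2t) - 2e^(4t)cos(2t), y(t) = -42e^(4t)sin(2t) - 2e^(4t)cos(2t)

Coefficient matrix A = [[-12, -10], [26, 20]].
Characteristic polynomial det(A - λI) = λ^2 - 8λ + 20 = 0.
Eigenvalues λ = 4 ± 2i (complex conjugate pair).
For λ=4+2i: an eigenvector is (2,-3) - i(-1,2) = (2 + i, -3 - 2i).
A real fundamental pair from Re and Im of e^((4+2i)t)v: X_1 = e^(4t)(cos(2t)·(2,-3) + sin(2t)·(-1,2)), X_2 = e^(4t)(sin(2t)·(2,-3) - cos(2t)·(-1,2)).
General solution: K_1X_1 + K_2X_2.
Applying x(0)=-2, y(0)=-2 gives K_1=-6, K_2=10.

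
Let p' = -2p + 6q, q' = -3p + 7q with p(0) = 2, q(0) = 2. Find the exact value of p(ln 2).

A = [[-2,6],[-3,7]]; eigenvalues λ = 4, 1.
Eigenvectors: (1,1) for λ=4, (-2,-1) for λ=1.
From the initial condition, c_1 = 2, c_2 = 0.
p(ln 2) = (2)(2^4)(1) + (0)(2^1)(-2) = 32.

32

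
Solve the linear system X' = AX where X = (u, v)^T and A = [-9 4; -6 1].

Coefficient matrix A = [[-9, 4], [-6, 1]].
Characteristic polynomial det(A - λI) = λ^2 + 8λ + 15 = 0.
Eigenvalues λ = -3, -5.
For λ=-3: (A-λI) row 1 is [-6, 4], so an eigenvector is (-2, -3).
For λ=-5: (A-λI) row 1 is [-4, 4], so an eigenvector is (-1, -1).
General solution: C_1e^(-3t)(-2,-3) + C_2e^(-5t)(-1,-1).

u(t) = -2C_1e^(-3t) - C_2e^(-5t), v(t) = -3C_1e^(-3t) - C_2e^(-5t)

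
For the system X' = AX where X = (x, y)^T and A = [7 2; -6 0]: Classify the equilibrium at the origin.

A = [[7,2],[-6,0]]; det(A-λI) = λ^2 - 7λ + 12.
λ = 3, 4: both positive.

unstable node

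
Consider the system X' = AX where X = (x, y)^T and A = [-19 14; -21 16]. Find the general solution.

Coefficient matrix A = [[-19, 14], [-21, 16]].
Characteristic polynomial det(A - λI) = λ^2 + 3λ - 10 = 0.
Eigenvalues λ = 2, -5.
For λ=2: (A-λI) row 1 is [-21, 14], so an eigenvector is (2, 3).
For λ=-5: (A-λI) row 1 is [-14, 14], so an eigenvector is (-1, -1).
General solution: c_1e^(2t)(2,3) + c_2e^(-5t)(-1,-1).

x(t) = 2c_1e^(2t) - c_2e^(-5t), y(t) = 3c_1e^(2t) - c_2e^(-5t)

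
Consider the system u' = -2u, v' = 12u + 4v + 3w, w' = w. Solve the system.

u(t) = c_2e^(-2t), v(t) = c_1e^(4t) - 2c_2e^(-2t) - c_3e^(t), w(t) = c_3e^(t)

Coefficient matrix A = [[-2, 0, 0], [12, 4, 3], [0, 0, 1]].
det(A - λI) = 0 gives eigenvalues λ = 4, -2, 1.
For λ=4: eigenvector (0,1,0).
For λ=-2: eigenvector (1,-2,0).
For λ=1: eigenvector (0,-1,1).
General solution: c_1e^(4t)(0,1,0) + c_2e^(-2t)(1,-2,0) + c_3e^(t)(0,-1,1).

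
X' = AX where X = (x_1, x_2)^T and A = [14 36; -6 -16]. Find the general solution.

Coefficient matrix A = [[14, 36], [-6, -16]].
Characteristic polynomial det(A - λI) = λ^2 + 2λ - 8 = 0.
Eigenvalues λ = -4, 2.
For λ=-4: (A-λI) row 1 is [18, 36], so an eigenvector is (-2, 1).
For λ=2: (A-λI) row 1 is [12, 36], so an eigenvector is (-3, 1).
General solution: C_1e^(-4t)(-2,1) + C_2e^(2t)(-3,1).

x_1(t) = -2C_1e^(-4t) - 3C_2e^(2t), x_2(t) = C_1e^(-4t) + C_2e^(2t)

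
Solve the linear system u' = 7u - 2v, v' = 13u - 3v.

u(t) = c_1e^(2t)sin(t) - c_1e^(2t)cos(t) - c_2e^(2t)sin(t) - c_2e^(2t)cos(t), v(t) = 2c_1e^(2t)sin(t) - 3c_1e^(2t)cos(t) - 3c_2e^(2t)sin(t) - 2c_2e^(2t)cos(t)

Coefficient matrix A = [[7, -2], [13, -3]].
Characteristic polynomial det(A - λI) = λ^2 - 4λ + 5 = 0.
Eigenvalues λ = 2 ± i (complex conjugate pair).
For λ=2+i: an eigenvector is (-1,-3) - i(1,2) = (-1 - i, -3 - 2i).
A real fundamental pair from Re and Im of e^((2+i)t)v: X_1 = e^(2t)(cos(t)·(-1,-3) + sin(t)·(1,2)), X_2 = e^(2t)(sin(t)·(-1,-3) - cos(t)·(1,2)).
General solution: c_1X_1 + c_2X_2.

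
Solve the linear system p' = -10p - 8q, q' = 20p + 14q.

p(t) = -K_1e^(2t)sin(4t) + K_1e^(2t)cos(4t) + K_2e^(2t)sin(4t) + K_2e^(2t)cos(4t), q(t) = 2K_1e^(2t)sin(4t) - K_1e^(2t)cos(4t) - K_2e^(2t)sin(4t) - 2K_2e^(2t)cos(4t)

Coefficient matrix A = [[-10, -8], [20, 14]].
Characteristic polynomial det(A - λI) = λ^2 - 4λ + 20 = 0.
Eigenvalues λ = 2 ± 4i (complex conjugate pair).
For λ=2+4i: an eigenvector is (1,-1) - i(-1,2) = (1 + i, -1 - 2i).
A real fundamental pair from Re and Im of e^((2+4i)t)v: X_1 = e^(2t)(cos(4t)·(1,-1) + sin(4t)·(-1,2)), X_2 = e^(2t)(sin(4t)·(1,-1) - cos(4t)·(-1,2)).
General solution: K_1X_1 + K_2X_2.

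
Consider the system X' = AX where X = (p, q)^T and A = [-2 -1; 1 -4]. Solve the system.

Coefficient matrix A = [[-2, -1], [1, -4]].
Characteristic polynomial det(A - λI) = λ^2 + 6λ + 9 = 0.
Single eigenvalue λ = -3 with algebraic multiplicity 2.
Eigenvector v = (1,1); generalized eigenvector w with (A-λI)w=v is (-1,-2).
General solution: e^(-3t)[c_1·v + c_2·(t·v + w)].

p(t) = c_1e^(-3t) + c_2te^(-3t) - c_2e^(-3t), q(t) = c_1e^(-3t) + c_2te^(-3t) - 2c_2e^(-3t)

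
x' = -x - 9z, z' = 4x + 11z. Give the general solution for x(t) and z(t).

Coefficient matrix A = [[-1, -9], [4, 11]].
Characteristic polynomial det(A - λI) = λ^2 - 10λ + 25 = 0.
Single eigenvalue λ = 5 with algebraic multiplicity 2.
Eigenvector v = (3,-2); generalized eigenvector w with (A-λI)w=v is (1,-1).
General solution: e^(5t)[c_1·v + c_2·(t·v + w)].

x(t) = 3c_1e^(5t) + 3c_2te^(5t) + c_2e^(5t), z(t) = -2c_1e^(5t) - 2c_2te^(5t) - c_2e^(5t)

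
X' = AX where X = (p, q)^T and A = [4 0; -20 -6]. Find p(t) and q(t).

p(t) = -K_2e^(4t), q(t) = -K_1e^(-6t) + 2K_2e^(4t)

Coefficient matrix A = [[4, 0], [-20, -6]].
Characteristic polynomial det(A - λI) = λ^2 + 2λ - 24 = 0.
Eigenvalues λ = -6, 4.
For λ=-6: (A-λI) row 1 is [10, 0], so an eigenvector is (0, -1).
For λ=4: (A-λI) row 2 is [-20, -10], so an eigenvector is (-1, 2).
General solution: K_1e^(-6t)(0,-1) + K_2e^(4t)(-1,2).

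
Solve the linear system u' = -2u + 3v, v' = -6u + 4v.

Coefficient matrix A = [[-2, 3], [-6, 4]].
Characteristic polynomial det(A - λI) = λ^2 - 2λ + 10 = 0.
Eigenvalues λ = 1 ± 3i (complex conjugate pair).
For λ=1+3i: an eigenvector is (1,1) - i(0,-1) = (1, 1 + i).
A real fundamental pair from Re and Im of e^((1+3i)t)v: X_1 = e^(t)(cos(3t)·(1,1) + sin(3t)·(0,-1)), X_2 = e^(t)(sin(3t)·(1,1) - cos(3t)·(0,-1)).
General solution: C_1X_1 + C_2X_2.

u(t) = C_1e^(t)cos(3t) + C_2e^(t)sin(3t), v(t) = -C_1e^(t)sin(3t) + C_1e^(t)cos(3t) + C_2e^(t)sin(3t) + C_2e^(t)cos(3t)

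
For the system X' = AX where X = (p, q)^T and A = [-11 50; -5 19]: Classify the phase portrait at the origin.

A = [[-11,50],[-5,19]]; det(A-λI) = λ^2 - 8λ + 41.
λ = 4 ± 5i: positive real part.

unstable spiral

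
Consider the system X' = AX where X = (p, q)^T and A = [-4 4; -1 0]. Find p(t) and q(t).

Coefficient matrix A = [[-4, 4], [-1, 0]].
Characteristic polynomial det(A - λI) = λ^2 + 4λ + 4 = 0.
Single eigenvalue λ = -2 with algebraic multiplicity 2.
Eigenvector v = (-2,-1); generalized eigenvector w with (A-λI)w=v is (1,0).
General solution: e^(-2t)[C_1·v + C_2·(t·v + w)].

p(t) = -2C_1e^(-2t) - 2C_2te^(-2t) + C_2e^(-2t), q(t) = -C_1e^(-2t) - C_2te^(-2t)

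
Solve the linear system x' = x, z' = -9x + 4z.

Coefficient matrix A = [[1, 0], [-9, 4]].
Characteristic polynomial det(A - λI) = λ^2 - 5λ + 4 = 0.
Eigenvalues λ = 1, 4.
For λ=1: (A-λI) row 2 is [-9, 3], so an eigenvector is (1, 3).
For λ=4: (A-λI) row 1 is [-3, 0], so an eigenvector is (0, 1).
General solution: K_1e^(t)(1,3) + K_2e^(4t)(0,1).

x(t) = K_1e^(t), z(t) = 3K_1e^(t) + K_2e^(4t)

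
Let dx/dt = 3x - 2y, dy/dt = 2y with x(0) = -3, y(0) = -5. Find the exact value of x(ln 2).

A = [[3,-2],[0,2]]; eigenvalues λ = 2, 3.
Eigenvectors: (-2,-1) for λ=2, (1,0) for λ=3.
From the initial condition, c_1 = 5, c_2 = 7.
x(ln 2) = (5)(2^2)(-2) + (7)(2^3)(1) = 16.

16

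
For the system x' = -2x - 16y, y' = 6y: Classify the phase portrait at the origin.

A = [[-2,-16],[0,6]]; det(A-λI) = λ^2 - 4λ - 12.
λ = 6, -2: opposite signs.

saddle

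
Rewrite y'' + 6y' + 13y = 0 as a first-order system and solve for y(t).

y(t) = c_1e^(-3t)cos(2t) + c_2e^(-3t)sin(2t)

Let x_1 = y, x_2 = y'. Then x_1' = x_2 and x_2' = -13x_1 - 6x_2.
A = [[0,1],[-13,-6]]; det(A-λI) = λ^2 + 6λ + 13.
Eigenvalues λ = -3 ± 2i.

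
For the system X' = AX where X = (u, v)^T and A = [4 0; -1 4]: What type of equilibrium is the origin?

unstable improper node

A = [[4,0],[-1,4]]; det(A-λI) = λ^2 - 8λ + 16.
repeated λ = 4 with a single eigenvector.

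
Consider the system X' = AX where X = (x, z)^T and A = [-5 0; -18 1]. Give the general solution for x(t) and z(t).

x(t) = K_1e^(-5t), z(t) = 3K_1e^(-5t) + K_2e^(t)

Coefficient matrix A = [[-5, 0], [-18, 1]].
Characteristic polynomial det(A - λI) = λ^2 + 4λ - 5 = 0.
Eigenvalues λ = -5, 1.
For λ=-5: (A-λI) row 2 is [-18, 6], so an eigenvector is (1, 3).
For λ=1: (A-λI) row 1 is [-6, 0], so an eigenvector is (0, 1).
General solution: K_1e^(-5t)(1,3) + K_2e^(t)(0,1).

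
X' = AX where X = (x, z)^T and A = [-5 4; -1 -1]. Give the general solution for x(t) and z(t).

Coefficient matrix A = [[-5, 4], [-1, -1]].
Characteristic polynomial det(A - λI) = λ^2 + 6λ + 9 = 0.
Single eigenvalue λ = -3 with algebraic multiplicity 2.
Eigenvector v = (-2,-1); generalized eigenvector w with (A-λI)w=v is (-3,-2).
General solution: e^(-3t)[C_1·v + C_2·(t·v + w)].

x(t) = -2C_1e^(-3t) - 2C_2te^(-3t) - 3C_2e^(-3t), z(t) = -C_1e^(-3t) - C_2te^(-3t) - 2C_2e^(-3t)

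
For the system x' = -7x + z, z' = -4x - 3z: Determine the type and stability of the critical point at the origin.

stable improper node

A = [[-7,1],[-4,-3]]; det(A-λI) = λ^2 + 10λ + 25.
repeated λ = -5 with a single eigenvector.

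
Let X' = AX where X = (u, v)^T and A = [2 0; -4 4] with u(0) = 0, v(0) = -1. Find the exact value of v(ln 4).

A = [[2,0],[-4,4]]; eigenvalues λ = 2, 4.
Eigenvectors: (1,2) for λ=2, (0,1) for λ=4.
From the initial condition, c_1 = 0, c_2 = -1.
v(ln 4) = (0)(4^2)(2) + (-1)(4^4)(1) = -256.

-256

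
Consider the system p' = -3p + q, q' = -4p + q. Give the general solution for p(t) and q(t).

Coefficient matrix A = [[-3, 1], [-4, 1]].
Characteristic polynomial det(A - λI) = λ^2 + 2λ + 1 = 0.
Single eigenvalue λ = -1 with algebraic multiplicity 2.
Eigenvector v = (-1,-2); generalized eigenvector w with (A-λI)w=v is (1,1).
General solution: e^(-t)[C_1·v + C_2·(t·v + w)].

p(t) = -C_1e^(-t) - C_2te^(-t) + C_2e^(-t), q(t) = -2C_1e^(-t) - 2C_2te^(-t) + C_2e^(-t)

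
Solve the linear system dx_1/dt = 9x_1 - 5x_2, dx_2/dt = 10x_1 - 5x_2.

x_1(t) = 2C_1e^(2t)sin(t) + C_1e^(2t)cos(t) + C_2e^(2t)sin(t) - 2C_2e^(2t)cos(t), x_2(t) = 3C_1e^(2t)sin(t) + C_1e^(2t)cos(t) + C_2e^(2t)sin(t) - 3C_2e^(2t)cos(t)

Coefficient matrix A = [[9, -5], [10, -5]].
Characteristic polynomial det(A - λI) = λ^2 - 4λ + 5 = 0.
Eigenvalues λ = 2 ± i (complex conjugate pair).
For λ=2+i: an eigenvector is (1,1) - i(2,3) = (1 - 2i, 1 - 3i).
A real fundamental pair from Re and Im of e^((2+i)t)v: X_1 = e^(2t)(cos(t)·(1,1) + sin(t)·(2,3)), X_2 = e^(2t)(sin(t)·(1,1) - cos(t)·(2,3)).
General solution: C_1X_1 + C_2X_2.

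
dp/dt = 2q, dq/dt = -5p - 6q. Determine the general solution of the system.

Coefficient matrix A = [[0, 2], [-5, -6]].
Characteristic polynomial det(A - λI) = λ^2 + 6λ + 10 = 0.
Eigenvalues λ = -3 ± i (complex conjugate pair).
For λ=-3+i: an eigenvector is (-1,2) - i(1,-1) = (-1 - i, 2 + i).
A real fundamental pair from Re and Im of e^((-3+i)t)v: X_1 = e^(-3t)(cos(t)·(-1,2) + sin(t)·(1,-1)), X_2 = e^(-3t)(sin(t)·(-1,2) - cos(t)·(1,-1)).
General solution: K_1X_1 + K_2X_2.

p(t) = K_1e^(-3t)sin(t) - K_1e^(-3t)cos(t) - K_2e^(-3t)sin(t) - K_2e^(-3t)cos(t), q(t) = -K_1e^(-3t)sin(t) + 2K_1e^(-3t)cos(t) + 2K_2e^(-3t)sin(t) + K_2e^(-3t)cos(t)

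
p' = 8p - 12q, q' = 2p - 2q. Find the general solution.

Coefficient matrix A = [[8, -12], [2, -2]].
Characteristic polynomial det(A - λI) = λ^2 - 6λ + 8 = 0.
Eigenvalues λ = 4, 2.
For λ=4: (A-λI) row 1 is [4, -12], so an eigenvector is (3, 1).
For λ=2: (A-λI) row 1 is [6, -12], so an eigenvector is (2, 1).
General solution: c_1e^(4t)(3,1) + c_2e^(2t)(2,1).

p(t) = 3c_1e^(4t) + 2c_2e^(2t), q(t) = c_1e^(4t) + c_2e^(2t)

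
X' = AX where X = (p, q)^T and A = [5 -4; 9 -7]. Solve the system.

Coefficient matrix A = [[5, -4], [9, -7]].
Characteristic polynomial det(A - λI) = λ^2 + 2λ + 1 = 0.
Single eigenvalue λ = -1 with algebraic multiplicity 2.
Eigenvector v = (2,3); generalized eigenvector w with (A-λI)w=v is (-1,-2).
General solution: e^(-t)[c_1·v + c_2·(t·v + w)].

p(t) = 2c_1e^(-t) + 2c_2te^(-t) - c_2e^(-t), q(t) = 3c_1e^(-t) + 3c_2te^(-t) - 2c_2e^(-t)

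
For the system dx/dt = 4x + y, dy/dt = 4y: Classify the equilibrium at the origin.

unstable improper node

A = [[4,1],[0,4]]; det(A-λI) = λ^2 - 8λ + 16.
repeated λ = 4 with a single eigenvector.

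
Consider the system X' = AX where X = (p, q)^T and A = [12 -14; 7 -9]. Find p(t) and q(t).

Coefficient matrix A = [[12, -14], [7, -9]].
Characteristic polynomial det(A - λI) = λ^2 - 3λ - 10 = 0.
Eigenvalues λ = 5, -2.
For λ=5: (A-λI) row 1 is [7, -14], so an eigenvector is (2, 1).
For λ=-2: (A-λI) row 1 is [14, -14], so an eigenvector is (-1, -1).
General solution: K_1e^(5t)(2,1) + K_2e^(-2t)(-1,-1).

p(t) = 2K_1e^(5t) - K_2e^(-2t), q(t) = K_1e^(5t) - K_2e^(-2t)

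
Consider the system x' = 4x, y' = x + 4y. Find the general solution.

x(t) = -c_2e^(4t), y(t) = -c_1e^(4t) - c_2te^(4t) + 2c_2e^(4t)

Coefficient matrix A = [[4, 0], [1, 4]].
Characteristic polynomial det(A - λI) = λ^2 - 8λ + 16 = 0.
Single eigenvalue λ = 4 with algebraic multiplicity 2.
Eigenvector v = (0,-1); generalized eigenvector w with (A-λI)w=v is (-1,2).
General solution: e^(4t)[c_1·v + c_2·(t·v + w)].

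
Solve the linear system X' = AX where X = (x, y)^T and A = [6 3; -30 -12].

x(t) = c_1e^(-3t)sin(3t) - c_2e^(-3t)cos(3t), y(t) = -3c_1e^(-3t)sin(3t) + c_1e^(-3t)cos(3t) + c_2e^(-3t)sin(3t) + 3c_2e^(-3t)cos(3t)

Coefficient matrix A = [[6, 3], [-30, -12]].
Characteristic polynomial det(A - λI) = λ^2 + 6λ + 18 = 0.
Eigenvalues λ = -3 ± 3i (complex conjugate pair).
For λ=-3+3i: an eigenvector is (0,1) - i(1,-3) = (0 - i, 1 + 3i).
A real fundamental pair from Re and Im of e^((-3+3i)t)v: X_1 = e^(-3t)(cos(3t)·(0,1) + sin(3t)·(1,-3)), X_2 = e^(-3t)(sin(3t)·(0,1) - cos(3t)·(1,-3)).
General solution: c_1X_1 + c_2X_2.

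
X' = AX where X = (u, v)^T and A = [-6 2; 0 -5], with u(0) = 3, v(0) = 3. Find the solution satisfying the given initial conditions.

Coefficient matrix A = [[-6, 2], [0, -5]].
Characteristic polynomial det(A - λI) = λ^2 + 11λ + 30 = 0.
Eigenvalues λ = -5, -6.
For λ=-5: (A-λI) row 1 is [-1, 2], so an eigenvector is (2, 1).
For λ=-6: (A-λI) row 1 is [0, 2], so an eigenvector is (1, 0).
General solution: K_1e^(-5t)(2,1) + K_2e^(-6t)(1,0).
Applying u(0)=3, v(0)=3 gives K_1=3, K_2=-3.

u(t) = 6e^(-5t) - 3e^(-6t), v(t) = 3e^(-5t)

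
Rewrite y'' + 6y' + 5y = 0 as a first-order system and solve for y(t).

Let x_1 = y, x_2 = y'. Then x_1' = x_2 and x_2' = -5x_1 - 6x_2.
A = [[0,1],[-5,-6]]; det(A-λI) = λ^2 + 6λ + 5.
Eigenvalues λ = -1, -5 with eigenvectors (1,-1), (1,-5).

y(t) = K_1e^(-t) + K_2e^(-5t)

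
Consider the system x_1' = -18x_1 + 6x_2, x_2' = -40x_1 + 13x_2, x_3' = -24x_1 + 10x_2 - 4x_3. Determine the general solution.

x_1(t) = -3c_1e^(-2t) + 2c_2e^(-3t), x_2(t) = -8c_1e^(-2t) + 5c_2e^(-3t), x_3(t) = -4c_1e^(-2t) + 2c_2e^(-3t) + c_3e^(-4t)

Coefficient matrix A = [[-18, 6, 0], [-40, 13, 0], [-24, 10, -4]].
det(A - λI) = 0 gives eigenvalues λ = -2, -3, -4.
For λ=-2: eigenvector (-3,-8,-4).
For λ=-3: eigenvector (2,5,2).
For λ=-4: eigenvector (0,0,1).
General solution: c_1e^(-2t)(-3,-8,-4) + c_2e^(-3t)(2,5,2) + c_3e^(-4t)(0,0,1).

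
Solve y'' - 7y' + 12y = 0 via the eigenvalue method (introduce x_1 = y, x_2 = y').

y(t) = c_1e^(3t) + c_2e^(4t)

Let x_1 = y, x_2 = y'. Then x_1' = x_2 and x_2' = -12x_1 + 7x_2.
A = [[0,1],[-12,7]]; det(A-λI) = λ^2 - 7λ + 12.
Eigenvalues λ = 3, 4 with eigenvectors (1,3), (1,4).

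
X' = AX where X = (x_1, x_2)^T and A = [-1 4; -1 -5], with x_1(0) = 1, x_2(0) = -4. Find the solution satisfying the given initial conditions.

Coefficient matrix A = [[-1, 4], [-1, -5]].
Characteristic polynomial det(A - λI) = λ^2 + 6λ + 9 = 0.
Single eigenvalue λ = -3 with algebraic multiplicity 2.
Eigenvector v = (2,-1); generalized eigenvector w with (A-λI)w=v is (-1,1).
General solution: e^(-3t)[C_1·v + C_2·(t·v + w)].
Applying x_1(0)=1, x_2(0)=-4 gives C_1=-3, C_2=-7.

x_1(t) = -14te^(-3t) + e^(-3t), x_2(t) = 7te^(-3t) - 4e^(-3t)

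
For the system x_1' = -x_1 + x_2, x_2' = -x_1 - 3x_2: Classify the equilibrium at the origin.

A = [[-1,1],[-1,-3]]; det(A-λI) = λ^2 + 4λ + 4.
repeated λ = -2 with a single eigenvector.

stable improper node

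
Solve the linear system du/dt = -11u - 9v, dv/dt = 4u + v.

u(t) = -3C_1e^(-5t) - 3C_2te^(-5t) + 2C_2e^(-5t), v(t) = 2C_1e^(-5t) + 2C_2te^(-5t) - C_2e^(-5t)

Coefficient matrix A = [[-11, -9], [4, 1]].
Characteristic polynomial det(A - λI) = λ^2 + 10λ + 25 = 0.
Single eigenvalue λ = -5 with algebraic multiplicity 2.
Eigenvector v = (-3,2); generalized eigenvector w with (A-λI)w=v is (2,-1).
General solution: e^(-5t)[C_1·v + C_2·(t·v + w)].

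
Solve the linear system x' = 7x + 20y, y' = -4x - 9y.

x(t) = -2K_1e^(-t)sin(4t) - K_1e^(-t)cos(4t) - K_2e^(-t)sin(4t) + 2K_2e^(-t)cos(4t), y(t) = K_1e^(-t)sin(4t) - K_2e^(-t)cos(4t)

Coefficient matrix A = [[7, 20], [-4, -9]].
Characteristic polynomial det(A - λI) = λ^2 + 2λ + 17 = 0.
Eigenvalues λ = -1 ± 4i (complex conjugate pair).
For λ=-1+4i: an eigenvector is (-1,0) - i(-2,1) = (-1 + 2i, 0 - i).
A real fundamental pair from Re and Im of e^((-1+4i)t)v: X_1 = e^(-t)(cos(4t)·(-1,0) + sin(4t)·(-2,1)), X_2 = e^(-t)(sin(4t)·(-1,0) - cos(4t)·(-2,1)).
General solution: K_1X_1 + K_2X_2.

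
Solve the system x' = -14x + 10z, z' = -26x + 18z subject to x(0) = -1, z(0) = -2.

x(t) = -2e^(2t)sin(2t) - e^(2t)cos(2t), z(t) = -3e^(2t)sin(2t) - 2e^(2t)cos(2t)

Coefficient matrix A = [[-14, 10], [-26, 18]].
Characteristic polynomial det(A - λI) = λ^2 - 4λ + 8 = 0.
Eigenvalues λ = 2 ± 2i (complex conjugate pair).
For λ=2+2i: an eigenvector is (-2,-3) - i(1,2) = (-2 - i, -3 - 2i).
A real fundamental pair from Re and Im of e^((2+2i)t)v: X_1 = e^(2t)(cos(2t)·(-2,-3) + sin(2t)·(1,2)), X_2 = e^(2t)(sin(2t)·(-2,-3) - cos(2t)·(1,2)).
General solution: C_1X_1 + C_2X_2.
Applying x(0)=-1, z(0)=-2 gives C_1=0, C_2=1.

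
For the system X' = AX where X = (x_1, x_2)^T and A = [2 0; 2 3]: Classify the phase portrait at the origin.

A = [[2,0],[2,3]]; det(A-λI) = λ^2 - 5λ + 6.
λ = 3, 2: both positive.

unstable node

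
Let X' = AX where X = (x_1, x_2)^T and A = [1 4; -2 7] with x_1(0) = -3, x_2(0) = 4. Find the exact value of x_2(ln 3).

2484

A = [[1,4],[-2,7]]; eigenvalues λ = 5, 3.
Eigenvectors: (1,1) for λ=5, (2,1) for λ=3.
From the initial condition, c_1 = 11, c_2 = -7.
x_2(ln 3) = (11)(3^5)(1) + (-7)(3^3)(1) = 2484.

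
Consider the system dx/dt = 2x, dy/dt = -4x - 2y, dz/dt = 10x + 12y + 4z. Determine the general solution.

x(t) = -C_3e^(2t), y(t) = C_2e^(-2t) + C_3e^(2t), z(t) = C_1e^(4t) - 2C_2e^(-2t) - C_3e^(2t)

Coefficient matrix A = [[2, 0, 0], [-4, -2, 0], [10, 12, 4]].
det(A - λI) = 0 gives eigenvalues λ = 4, -2, 2.
For λ=4: eigenvector (0,0,1).
For λ=-2: eigenvector (0,1,-2).
For λ=2: eigenvector (-1,1,-1).
General solution: C_1e^(4t)(0,0,1) + C_2e^(-2t)(0,1,-2) + C_3e^(2t)(-1,1,-1).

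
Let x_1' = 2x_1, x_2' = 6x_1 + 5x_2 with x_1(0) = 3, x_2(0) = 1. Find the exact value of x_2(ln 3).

1647

A = [[2,0],[6,5]]; eigenvalues λ = 5, 2.
Eigenvectors: (0,-1) for λ=5, (-1,2) for λ=2.
From the initial condition, c_1 = -7, c_2 = -3.
x_2(ln 3) = (-7)(3^5)(-1) + (-3)(3^2)(2) = 1647.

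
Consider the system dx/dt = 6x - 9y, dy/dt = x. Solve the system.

Coefficient matrix A = [[6, -9], [1, 0]].
Characteristic polynomial det(A - λI) = λ^2 - 6λ + 9 = 0.
Single eigenvalue λ = 3 with algebraic multiplicity 2.
Eigenvector v = (-3,-1); generalized eigenvector w with (A-λI)w=v is (2,1).
General solution: e^(3t)[C_1·v + C_2·(t·v + w)].

x(t) = -3C_1e^(3t) - 3C_2te^(3t) + 2C_2e^(3t), y(t) = -C_1e^(3t) - C_2te^(3t) + C_2e^(3t)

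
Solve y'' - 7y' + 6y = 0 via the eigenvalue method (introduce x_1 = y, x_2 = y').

y(t) = C_1e^(t) + C_2e^(6t)

Let x_1 = y, x_2 = y'. Then x_1' = x_2 and x_2' = -6x_1 + 7x_2.
A = [[0,1],[-6,7]]; det(A-λI) = λ^2 - 7λ + 6.
Eigenvalues λ = 1, 6 with eigenvectors (1,1), (1,6).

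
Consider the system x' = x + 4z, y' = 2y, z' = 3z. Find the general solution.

x(t) = 2K_1e^(3t) + K_3e^(t), y(t) = K_2e^(2t), z(t) = K_1e^(3t)

Coefficient matrix A = [[1, 0, 4], [0, 2, 0], [0, 0, 3]].
det(A - λI) = 0 gives eigenvalues λ = 3, 2, 1.
For λ=3: eigenvector (2,0,1).
For λ=2: eigenvector (0,1,0).
For λ=1: eigenvector (1,0,0).
General solution: K_1e^(3t)(2,0,1) + K_2e^(2t)(0,1,0) + K_3e^(t)(1,0,0).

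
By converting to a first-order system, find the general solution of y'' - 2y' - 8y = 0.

y(t) = K_1e^(-2t) + K_2e^(4t)

Let x_1 = y, x_2 = y'. Then x_1' = x_2 and x_2' = 8x_1 + 2x_2.
A = [[0,1],[8,2]]; det(A-λI) = λ^2 - 2λ - 8.
Eigenvalues λ = -2, 4 with eigenvectors (1,-2), (1,4).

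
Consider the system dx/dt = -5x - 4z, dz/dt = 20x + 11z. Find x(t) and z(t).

x(t) = -c_1e^(3t)sin(4t) + c_2e^(3t)cos(4t), z(t) = 2c_1e^(3t)sin(4t) + c_1e^(3t)cos(4t) + c_2e^(3t)sin(4t) - 2c_2e^(3t)cos(4t)

Coefficient matrix A = [[-5, -4], [20, 11]].
Characteristic polynomial det(A - λI) = λ^2 - 6λ + 25 = 0.
Eigenvalues λ = 3 ± 4i (complex conjugate pair).
For λ=3+4i: an eigenvector is (0,1) - i(-1,2) = (0 + i, 1 - 2i).
A real fundamental pair from Re and Im of e^((3+4i)t)v: X_1 = e^(3t)(cos(4t)·(0,1) + sin(4t)·(-1,2)), X_2 = e^(3t)(sin(4t)·(0,1) - cos(4t)·(-1,2)).
General solution: c_1X_1 + c_2X_2.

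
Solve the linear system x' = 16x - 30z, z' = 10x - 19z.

x(t) = -3c_1e^(-4t) - 2c_2e^(t), z(t) = -2c_1e^(-4t) - c_2e^(t)

Coefficient matrix A = [[16, -30], [10, -19]].
Characteristic polynomial det(A - λI) = λ^2 + 3λ - 4 = 0.
Eigenvalues λ = -4, 1.
For λ=-4: (A-λI) row 1 is [20, -30], so an eigenvector is (-3, -2).
For λ=1: (A-λI) row 1 is [15, -30], so an eigenvector is (-2, -1).
General solution: c_1e^(-4t)(-3,-2) + c_2e^(t)(-2,-1).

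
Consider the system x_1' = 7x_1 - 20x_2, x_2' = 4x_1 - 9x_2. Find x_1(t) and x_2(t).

x_1(t) = -2c_1e^(-t)sin(4t) - c_1e^(-t)cos(4t) - c_2e^(-t)sin(4t) + 2c_2e^(-t)cos(4t), x_2(t) = -c_1e^(-t)sin(4t) + c_2e^(-t)cos(4t)

Coefficient matrix A = [[7, -20], [4, -9]].
Characteristic polynomial det(A - λI) = λ^2 + 2λ + 17 = 0.
Eigenvalues λ = -1 ± 4i (complex conjugate pair).
For λ=-1+4i: an eigenvector is (-1,0) - i(-2,-1) = (-1 + 2i, 0 + i).
A real fundamental pair from Re and Im of e^((-1+4i)t)v: X_1 = e^(-t)(cos(4t)·(-1,0) + sin(4t)·(-2,-1)), X_2 = e^(-t)(sin(4t)·(-1,0) - cos(4t)·(-2,-1)).
General solution: c_1X_1 + c_2X_2.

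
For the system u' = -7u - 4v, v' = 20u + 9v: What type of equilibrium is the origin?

unstable spiral

A = [[-7,-4],[20,9]]; det(A-λI) = λ^2 - 2λ + 17.
λ = 1 ± 4i: positive real part.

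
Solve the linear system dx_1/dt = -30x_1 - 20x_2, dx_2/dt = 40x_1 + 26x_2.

Coefficient matrix A = [[-30, -20], [40, 26]].
Characteristic polynomial det(A - λI) = λ^2 + 4λ + 20 = 0.
Eigenvalues λ = -2 ± 4i (complex conjugate pair).
For λ=-2+4i: an eigenvector is (-1,1) - i(2,-3) = (-1 - 2i, 1 + 3i).
A real fundamental pair from Re and Im of e^((-2+4i)t)v: X_1 = e^(-2t)(cos(4t)·(-1,1) + sin(4t)·(2,-3)), X_2 = e^(-2t)(sin(4t)·(-1,1) - cos(4t)·(2,-3)).
General solution: K_1X_1 + K_2X_2.

x_1(t) = 2K_1e^(-2t)sin(4t) - K_1e^(-2t)cos(4t) - K_2e^(-2t)sin(4t) - 2K_2e^(-2t)cos(4t), x_2(t) = -3K_1e^(-2t)sin(4t) + K_1e^(-2t)cos(4t) + K_2e^(-2t)sin(4t) + 3K_2e^(-2t)cos(4t)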